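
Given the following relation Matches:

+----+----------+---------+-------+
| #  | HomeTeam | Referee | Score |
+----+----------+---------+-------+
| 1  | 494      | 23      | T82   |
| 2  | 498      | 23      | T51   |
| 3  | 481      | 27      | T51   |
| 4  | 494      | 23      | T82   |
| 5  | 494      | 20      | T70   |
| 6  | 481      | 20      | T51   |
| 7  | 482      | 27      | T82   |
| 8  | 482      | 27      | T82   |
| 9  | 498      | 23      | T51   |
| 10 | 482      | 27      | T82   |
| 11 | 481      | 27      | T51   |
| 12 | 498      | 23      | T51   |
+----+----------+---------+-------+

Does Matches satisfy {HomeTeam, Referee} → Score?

Yes

(HomeTeam=494, Referee=23): rows 1, 4 → Score = T82, T82 ✓
(HomeTeam=498, Referee=23): rows 2, 9, 12 → Score = T51, T51, T51 ✓
(HomeTeam=481, Referee=27): rows 3, 11 → Score = T51, T51 ✓
(HomeTeam=494, Referee=20): row 5 → Score = T70 ✓
(HomeTeam=481, Referee=20): row 6 → Score = T51 ✓
(HomeTeam=482, Referee=27): rows 7, 8, 10 → Score = T82, T82, T82 ✓
Every {HomeTeam, Referee} value is associated with a single Score value, so {HomeTeam, Referee} → Score holds.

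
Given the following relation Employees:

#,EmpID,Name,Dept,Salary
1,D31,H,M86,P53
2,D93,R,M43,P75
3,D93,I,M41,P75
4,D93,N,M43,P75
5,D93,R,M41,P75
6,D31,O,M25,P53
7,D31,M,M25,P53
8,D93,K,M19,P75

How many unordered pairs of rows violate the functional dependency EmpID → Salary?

0

EmpID=D31: all 3 rows agree on Salary — 0 pairs.
EmpID=D93: all 5 rows agree on Salary — 0 pairs.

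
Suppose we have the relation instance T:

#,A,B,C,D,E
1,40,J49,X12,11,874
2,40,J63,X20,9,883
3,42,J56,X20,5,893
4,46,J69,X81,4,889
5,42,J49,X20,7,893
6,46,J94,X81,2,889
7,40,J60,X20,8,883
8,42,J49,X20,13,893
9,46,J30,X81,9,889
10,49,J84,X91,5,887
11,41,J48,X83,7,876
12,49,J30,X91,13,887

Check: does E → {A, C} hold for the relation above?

Yes

E=874: row 1 → {A,C} = (40, X12) ✓
E=883: rows 2, 7 → {A,C} = (40, X20), (40, X20) ✓
E=893: rows 3, 5, 8 → {A,C} = (42, X20), (42, X20), (42, X20) ✓
E=889: rows 4, 6, 9 → {A,C} = (46, X81), (46, X81), (46, X81) ✓
E=887: rows 10, 12 → {A,C} = (49, X91), (49, X91) ✓
E=876: row 11 → {A,C} = (41, X83) ✓
Every E value is associated with a single {A, C} value, so E → {A, C} holds.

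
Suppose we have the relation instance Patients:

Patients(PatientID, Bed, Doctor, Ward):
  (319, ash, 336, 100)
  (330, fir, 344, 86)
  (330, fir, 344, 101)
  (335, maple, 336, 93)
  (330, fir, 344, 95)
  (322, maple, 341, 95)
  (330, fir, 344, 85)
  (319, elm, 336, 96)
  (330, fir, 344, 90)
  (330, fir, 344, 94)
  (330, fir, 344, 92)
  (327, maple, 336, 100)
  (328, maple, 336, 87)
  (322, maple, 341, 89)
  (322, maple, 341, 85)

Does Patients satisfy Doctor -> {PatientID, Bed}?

No

Doctor=336: 5 rows → {PatientID,Bed} takes values {(319, ash), (335, maple), (319, elm), (327, maple), (328, maple)} — violation
Doctor=344: 7 rows → {PatientID,Bed} = (330, fir), (330, fir), (330, fir), (330, fir), (330, fir), (330, fir), (330, fir) ✓
Doctor=341: 3 rows → {PatientID,Bed} = (322, maple), (322, maple), (322, maple) ✓
Two rows agree on Doctor but differ on {PatientID, Bed}, so Doctor -> {PatientID, Bed} does not hold.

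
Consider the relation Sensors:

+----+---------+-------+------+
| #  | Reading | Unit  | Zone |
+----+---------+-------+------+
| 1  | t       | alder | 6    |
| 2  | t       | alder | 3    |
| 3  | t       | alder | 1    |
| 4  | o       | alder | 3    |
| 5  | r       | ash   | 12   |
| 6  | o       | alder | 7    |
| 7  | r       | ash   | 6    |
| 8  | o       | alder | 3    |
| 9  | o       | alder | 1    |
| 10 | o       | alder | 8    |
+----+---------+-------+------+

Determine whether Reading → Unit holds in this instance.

Yes

Reading=t: rows 1, 2, 3 → Unit = alder, alder, alder ✓
Reading=o: rows 4, 6, 8, 9, 10 → Unit = alder, alder, alder, alder, alder ✓
Reading=r: rows 5, 7 → Unit = ash, ash ✓
Every Reading value is associated with a single Unit value, so Reading → Unit holds.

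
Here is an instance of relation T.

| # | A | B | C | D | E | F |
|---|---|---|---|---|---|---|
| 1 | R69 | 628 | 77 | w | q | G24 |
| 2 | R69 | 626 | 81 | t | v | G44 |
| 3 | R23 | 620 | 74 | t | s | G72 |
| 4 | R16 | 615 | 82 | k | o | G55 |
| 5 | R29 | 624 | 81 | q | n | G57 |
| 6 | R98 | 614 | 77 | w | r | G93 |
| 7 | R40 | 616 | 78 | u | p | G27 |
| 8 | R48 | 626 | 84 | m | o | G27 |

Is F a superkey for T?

Rows 7 and 8 have the same F value F=G27 but are distinct tuples, so F does not determine every attribute — not a superkey.

No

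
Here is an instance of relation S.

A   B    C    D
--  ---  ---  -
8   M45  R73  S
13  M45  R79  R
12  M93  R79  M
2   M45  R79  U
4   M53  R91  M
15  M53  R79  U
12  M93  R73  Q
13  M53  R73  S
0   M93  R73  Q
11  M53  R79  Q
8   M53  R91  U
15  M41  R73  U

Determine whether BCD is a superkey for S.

No

Two distinct rows share (B=M93, C=R73, D=Q), so BCD does not determine every attribute — not a superkey.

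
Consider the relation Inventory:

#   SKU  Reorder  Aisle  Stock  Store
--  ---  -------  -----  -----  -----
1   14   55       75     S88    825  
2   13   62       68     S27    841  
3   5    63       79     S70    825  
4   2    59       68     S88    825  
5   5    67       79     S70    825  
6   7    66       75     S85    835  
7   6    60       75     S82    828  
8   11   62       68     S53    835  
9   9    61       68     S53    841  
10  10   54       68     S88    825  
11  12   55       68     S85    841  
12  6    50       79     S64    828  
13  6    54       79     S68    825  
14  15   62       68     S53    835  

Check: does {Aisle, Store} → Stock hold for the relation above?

(Aisle=75, Store=825): row 1 → Stock = S88 ✓
(Aisle=68, Store=841): rows 2, 9, 11 → Stock takes values {S27, S53, S85} — violation
(Aisle=79, Store=825): rows 3, 5, 13 → Stock takes values {S70, S68} — violation
(Aisle=68, Store=825): rows 4, 10 → Stock = S88, S88 ✓
(Aisle=75, Store=835): row 6 → Stock = S85 ✓
(Aisle=75, Store=828): row 7 → Stock = S82 ✓
(Aisle=68, Store=835): rows 8, 14 → Stock = S53, S53 ✓
(Aisle=79, Store=828): row 12 → Stock = S64 ✓
Two rows agree on {Aisle, Store} but differ on Stock, so {Aisle, Store} → Stock does not hold.

No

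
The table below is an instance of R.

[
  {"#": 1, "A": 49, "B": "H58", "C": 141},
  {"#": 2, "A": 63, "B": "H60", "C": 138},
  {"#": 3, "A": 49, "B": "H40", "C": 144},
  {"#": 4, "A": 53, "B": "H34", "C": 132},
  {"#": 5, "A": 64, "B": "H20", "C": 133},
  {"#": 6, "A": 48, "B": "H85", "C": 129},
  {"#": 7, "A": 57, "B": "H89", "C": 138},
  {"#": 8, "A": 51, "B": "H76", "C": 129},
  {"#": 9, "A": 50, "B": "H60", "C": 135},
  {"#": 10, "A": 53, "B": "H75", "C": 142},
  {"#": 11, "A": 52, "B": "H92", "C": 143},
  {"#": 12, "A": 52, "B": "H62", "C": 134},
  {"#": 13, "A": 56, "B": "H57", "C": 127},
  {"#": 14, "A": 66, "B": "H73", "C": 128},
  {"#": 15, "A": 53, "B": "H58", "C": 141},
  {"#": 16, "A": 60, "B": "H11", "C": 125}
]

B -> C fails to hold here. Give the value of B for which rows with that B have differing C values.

H60

B=H58: rows 1, 15 → C = 141, 141 ✓
B=H60: rows 2, 9 → C takes values {138, 135} — violation
B=H40: row 3 → C = 144 ✓
B=H34: row 4 → C = 132 ✓
B=H20: row 5 → C = 133 ✓
B=H85: row 6 → C = 129 ✓
B=H89: row 7 → C = 138 ✓
B=H76: row 8 → C = 129 ✓
B=H75: row 10 → C = 142 ✓
B=H92: row 11 → C = 143 ✓
B=H62: row 12 → C = 134 ✓
B=H57: row 13 → C = 127 ✓
B=H73: row 14 → C = 128 ✓
B=H11: row 16 → C = 125 ✓
The only B value with inconsistent C is B=H60.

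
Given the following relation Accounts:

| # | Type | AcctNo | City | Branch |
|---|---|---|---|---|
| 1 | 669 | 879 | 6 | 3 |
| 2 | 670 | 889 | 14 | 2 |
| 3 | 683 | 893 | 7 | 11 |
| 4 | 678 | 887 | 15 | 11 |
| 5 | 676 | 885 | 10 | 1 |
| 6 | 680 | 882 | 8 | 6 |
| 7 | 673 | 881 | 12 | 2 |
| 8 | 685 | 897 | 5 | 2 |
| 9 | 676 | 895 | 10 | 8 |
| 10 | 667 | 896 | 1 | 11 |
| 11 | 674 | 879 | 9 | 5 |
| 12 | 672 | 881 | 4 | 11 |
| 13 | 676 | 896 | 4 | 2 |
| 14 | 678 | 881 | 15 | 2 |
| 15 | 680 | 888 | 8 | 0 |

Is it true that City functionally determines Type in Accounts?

No

City=6: row 1 → Type = 669 ✓
City=14: row 2 → Type = 670 ✓
City=7: row 3 → Type = 683 ✓
City=15: rows 4, 14 → Type = 678, 678 ✓
City=10: rows 5, 9 → Type = 676, 676 ✓
City=8: rows 6, 15 → Type = 680, 680 ✓
City=12: row 7 → Type = 673 ✓
City=5: row 8 → Type = 685 ✓
City=1: row 10 → Type = 667 ✓
City=9: row 11 → Type = 674 ✓
City=4: rows 12, 13 → Type takes values {672, 676} — violation
Two rows agree on City but differ on Type, so City → Type does not hold.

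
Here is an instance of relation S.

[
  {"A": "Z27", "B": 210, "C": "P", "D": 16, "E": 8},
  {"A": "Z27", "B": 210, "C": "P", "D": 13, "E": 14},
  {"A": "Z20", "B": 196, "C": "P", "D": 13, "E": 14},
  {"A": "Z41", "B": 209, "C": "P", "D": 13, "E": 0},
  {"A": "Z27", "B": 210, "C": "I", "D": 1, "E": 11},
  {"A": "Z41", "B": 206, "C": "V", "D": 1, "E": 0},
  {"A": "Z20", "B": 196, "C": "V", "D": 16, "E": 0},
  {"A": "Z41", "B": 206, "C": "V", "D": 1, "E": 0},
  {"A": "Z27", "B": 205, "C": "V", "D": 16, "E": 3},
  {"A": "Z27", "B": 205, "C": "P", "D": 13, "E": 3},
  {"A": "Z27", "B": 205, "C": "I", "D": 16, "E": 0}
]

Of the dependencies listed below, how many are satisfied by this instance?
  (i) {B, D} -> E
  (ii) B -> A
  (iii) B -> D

1

(i) {B, D} -> E: (B=205, D=16): 2 rows → E takes values {3, 0} — violation — fails.
(ii) B -> A: every LHS value maps to a single RHS value — holds.
(iii) B -> D: B=210: 3 rows → D takes values {16, 13, 1} — violation; B=196: 2 rows → D takes values {13, 16} — violation; B=205: 3 rows → D takes values {16, 13} — violation — fails.
1 of the 3 dependencies holds.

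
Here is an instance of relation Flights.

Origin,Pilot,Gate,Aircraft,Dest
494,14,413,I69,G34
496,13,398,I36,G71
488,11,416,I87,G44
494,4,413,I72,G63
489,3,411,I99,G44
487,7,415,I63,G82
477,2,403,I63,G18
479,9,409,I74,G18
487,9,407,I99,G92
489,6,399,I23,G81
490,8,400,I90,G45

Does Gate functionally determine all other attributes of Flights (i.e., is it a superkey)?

Two distinct rows share Gate=413, so Gate does not determine every attribute — not a superkey.

No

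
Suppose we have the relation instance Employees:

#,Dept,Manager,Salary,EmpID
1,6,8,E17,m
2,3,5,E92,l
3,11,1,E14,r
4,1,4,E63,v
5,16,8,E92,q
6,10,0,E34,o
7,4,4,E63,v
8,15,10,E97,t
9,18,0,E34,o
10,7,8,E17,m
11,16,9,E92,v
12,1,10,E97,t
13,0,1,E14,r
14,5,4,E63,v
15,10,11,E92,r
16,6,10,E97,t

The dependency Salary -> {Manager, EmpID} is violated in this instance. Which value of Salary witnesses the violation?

Salary=E17: rows 1, 10 → {Manager,EmpID} = (8, m), (8, m) ✓
Salary=E92: rows 2, 5, 11, 15 → {Manager,EmpID} takes values {(5, l), (8, q), (9, v), (11, r)} — violation
Salary=E14: rows 3, 13 → {Manager,EmpID} = (1, r), (1, r) ✓
Salary=E63: rows 4, 7, 14 → {Manager,EmpID} = (4, v), (4, v), (4, v) ✓
Salary=E34: rows 6, 9 → {Manager,EmpID} = (0, o), (0, o) ✓
Salary=E97: rows 8, 12, 16 → {Manager,EmpID} = (10, t), (10, t), (10, t) ✓
The only Salary value with inconsistent RHS is Salary=E92.

E92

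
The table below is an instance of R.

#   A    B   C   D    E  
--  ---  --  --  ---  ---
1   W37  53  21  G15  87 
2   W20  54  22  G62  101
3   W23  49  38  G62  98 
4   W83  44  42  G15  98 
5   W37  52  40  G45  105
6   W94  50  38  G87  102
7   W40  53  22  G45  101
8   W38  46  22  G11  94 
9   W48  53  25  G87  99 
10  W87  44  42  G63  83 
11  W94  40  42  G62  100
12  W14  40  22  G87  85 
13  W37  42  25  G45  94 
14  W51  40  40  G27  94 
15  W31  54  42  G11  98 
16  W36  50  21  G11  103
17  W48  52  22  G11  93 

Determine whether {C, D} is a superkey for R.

Rows 8 and 17 have the same {C, D} value (C=22, D=G11) but are distinct tuples, so {C, D} does not determine every attribute — not a superkey.

No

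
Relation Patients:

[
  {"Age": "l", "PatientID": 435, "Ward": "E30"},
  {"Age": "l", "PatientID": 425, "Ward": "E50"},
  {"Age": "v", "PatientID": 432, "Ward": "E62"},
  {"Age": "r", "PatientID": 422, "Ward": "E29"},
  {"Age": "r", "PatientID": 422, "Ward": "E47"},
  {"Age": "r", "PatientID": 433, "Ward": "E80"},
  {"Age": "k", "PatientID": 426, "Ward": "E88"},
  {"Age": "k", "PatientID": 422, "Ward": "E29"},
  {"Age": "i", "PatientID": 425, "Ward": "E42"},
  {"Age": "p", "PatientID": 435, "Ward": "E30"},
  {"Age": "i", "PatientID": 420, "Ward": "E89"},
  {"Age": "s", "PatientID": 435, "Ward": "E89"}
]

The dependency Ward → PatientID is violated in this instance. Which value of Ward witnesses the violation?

Ward=E30: 2 rows → PatientID = 435, 435 ✓
Ward=E50: 1 row → PatientID = 425 ✓
Ward=E62: 1 row → PatientID = 432 ✓
Ward=E29: 2 rows → PatientID = 422, 422 ✓
Ward=E47: 1 row → PatientID = 422 ✓
Ward=E80: 1 row → PatientID = 433 ✓
Ward=E88: 1 row → PatientID = 426 ✓
Ward=E42: 1 row → PatientID = 425 ✓
Ward=E89: 2 rows → PatientID takes values {420, 435} — violation
The only Ward value with inconsistent PatientID is Ward=E89.

E89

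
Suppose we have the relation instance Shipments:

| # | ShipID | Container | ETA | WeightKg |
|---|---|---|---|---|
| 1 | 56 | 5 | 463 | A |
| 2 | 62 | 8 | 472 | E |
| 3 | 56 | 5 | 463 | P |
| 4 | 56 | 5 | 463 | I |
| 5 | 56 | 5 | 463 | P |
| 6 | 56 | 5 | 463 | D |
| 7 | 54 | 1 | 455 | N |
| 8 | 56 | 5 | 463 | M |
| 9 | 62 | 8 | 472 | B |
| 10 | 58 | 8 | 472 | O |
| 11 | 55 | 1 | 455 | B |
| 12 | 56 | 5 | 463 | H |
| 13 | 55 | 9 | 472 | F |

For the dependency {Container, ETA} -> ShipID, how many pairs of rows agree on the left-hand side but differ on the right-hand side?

3

(Container=5, ETA=463): all 7 rows agree on ShipID — 0 pairs.
(Container=8, ETA=472): violating pairs (2,10), (9,10) — 2 pairs.
(Container=1, ETA=455): violating pairs (7,11) — 1 pair.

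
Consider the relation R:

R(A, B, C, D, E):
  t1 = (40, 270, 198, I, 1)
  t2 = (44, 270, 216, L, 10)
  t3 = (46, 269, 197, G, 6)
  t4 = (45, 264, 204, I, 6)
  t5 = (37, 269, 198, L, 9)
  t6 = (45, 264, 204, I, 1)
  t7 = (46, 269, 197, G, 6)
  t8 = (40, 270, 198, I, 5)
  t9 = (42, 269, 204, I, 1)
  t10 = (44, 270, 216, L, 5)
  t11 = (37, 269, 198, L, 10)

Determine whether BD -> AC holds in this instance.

(B=270, D=I): rows 1, 8 → {A,C} = (40, 198), (40, 198) ✓
(B=270, D=L): rows 2, 10 → {A,C} = (44, 216), (44, 216) ✓
(B=269, D=G): rows 3, 7 → {A,C} = (46, 197), (46, 197) ✓
(B=264, D=I): rows 4, 6 → {A,C} = (45, 204), (45, 204) ✓
(B=269, D=L): rows 5, 11 → {A,C} = (37, 198), (37, 198) ✓
(B=269, D=I): row 9 → {A,C} = (42, 204) ✓
Every BD value is associated with a single AC value, so BD -> AC holds.

Yes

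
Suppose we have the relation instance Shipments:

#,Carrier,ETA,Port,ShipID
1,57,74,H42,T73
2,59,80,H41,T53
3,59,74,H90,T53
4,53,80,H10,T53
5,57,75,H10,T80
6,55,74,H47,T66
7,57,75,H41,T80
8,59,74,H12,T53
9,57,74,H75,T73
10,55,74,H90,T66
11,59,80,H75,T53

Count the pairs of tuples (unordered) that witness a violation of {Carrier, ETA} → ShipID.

(Carrier=57, ETA=74): all 2 rows agree on ShipID — 0 pairs.
(Carrier=59, ETA=80): all 2 rows agree on ShipID — 0 pairs.
(Carrier=59, ETA=74): all 2 rows agree on ShipID — 0 pairs.
(Carrier=57, ETA=75): all 2 rows agree on ShipID — 0 pairs.
(Carrier=55, ETA=74): all 2 rows agree on ShipID — 0 pairs.

0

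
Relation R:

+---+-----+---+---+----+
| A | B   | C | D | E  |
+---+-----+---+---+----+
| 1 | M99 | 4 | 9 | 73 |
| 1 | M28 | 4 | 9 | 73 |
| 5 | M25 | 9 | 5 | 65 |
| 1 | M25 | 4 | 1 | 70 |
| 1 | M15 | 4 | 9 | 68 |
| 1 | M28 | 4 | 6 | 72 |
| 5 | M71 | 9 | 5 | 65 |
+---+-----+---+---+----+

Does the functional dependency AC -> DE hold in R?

(A=1, C=4): 5 rows → {D,E} takes values {(9, 73), (1, 70), (9, 68), (6, 72)} — violation
(A=5, C=9): 2 rows → {D,E} = (5, 65), (5, 65) ✓
Two rows agree on AC but differ on DE, so AC -> DE does not hold.

No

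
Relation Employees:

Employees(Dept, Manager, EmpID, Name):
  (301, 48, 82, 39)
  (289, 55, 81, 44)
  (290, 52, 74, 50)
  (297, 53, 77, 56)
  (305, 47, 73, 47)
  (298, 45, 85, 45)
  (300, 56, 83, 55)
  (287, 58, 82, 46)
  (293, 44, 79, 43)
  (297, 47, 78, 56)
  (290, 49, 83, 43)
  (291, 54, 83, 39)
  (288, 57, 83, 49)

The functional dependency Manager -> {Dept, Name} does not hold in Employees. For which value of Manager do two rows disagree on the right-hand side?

47

Manager=48: 1 row → {Dept,Name} = (301, 39) ✓
Manager=55: 1 row → {Dept,Name} = (289, 44) ✓
Manager=52: 1 row → {Dept,Name} = (290, 50) ✓
Manager=53: 1 row → {Dept,Name} = (297, 56) ✓
Manager=47: 2 rows → {Dept,Name} takes values {(305, 47), (297, 56)} — violation
Manager=45: 1 row → {Dept,Name} = (298, 45) ✓
Manager=56: 1 row → {Dept,Name} = (300, 55) ✓
Manager=58: 1 row → {Dept,Name} = (287, 46) ✓
Manager=44: 1 row → {Dept,Name} = (293, 43) ✓
Manager=49: 1 row → {Dept,Name} = (290, 43) ✓
Manager=54: 1 row → {Dept,Name} = (291, 39) ✓
Manager=57: 1 row → {Dept,Name} = (288, 49) ✓
The only Manager value with inconsistent RHS is Manager=47.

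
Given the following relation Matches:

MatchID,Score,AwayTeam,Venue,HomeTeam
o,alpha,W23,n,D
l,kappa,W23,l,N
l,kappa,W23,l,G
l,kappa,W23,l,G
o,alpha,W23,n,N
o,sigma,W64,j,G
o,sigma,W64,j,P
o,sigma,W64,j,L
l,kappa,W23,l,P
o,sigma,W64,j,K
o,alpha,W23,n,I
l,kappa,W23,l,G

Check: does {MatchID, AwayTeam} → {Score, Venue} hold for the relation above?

Yes

(MatchID=o, AwayTeam=W23): 3 rows → {Score,Venue} = (alpha, n), (alpha, n), (alpha, n) ✓
(MatchID=l, AwayTeam=W23): 5 rows → {Score,Venue} = (kappa, l), (kappa, l), (kappa, l), (kappa, l), (kappa, l) ✓
(MatchID=o, AwayTeam=W64): 4 rows → {Score,Venue} = (sigma, j), (sigma, j), (sigma, j), (sigma, j) ✓
Every {MatchID, AwayTeam} value is associated with a single {Score, Venue} value, so {MatchID, AwayTeam} → {Score, Venue} holds.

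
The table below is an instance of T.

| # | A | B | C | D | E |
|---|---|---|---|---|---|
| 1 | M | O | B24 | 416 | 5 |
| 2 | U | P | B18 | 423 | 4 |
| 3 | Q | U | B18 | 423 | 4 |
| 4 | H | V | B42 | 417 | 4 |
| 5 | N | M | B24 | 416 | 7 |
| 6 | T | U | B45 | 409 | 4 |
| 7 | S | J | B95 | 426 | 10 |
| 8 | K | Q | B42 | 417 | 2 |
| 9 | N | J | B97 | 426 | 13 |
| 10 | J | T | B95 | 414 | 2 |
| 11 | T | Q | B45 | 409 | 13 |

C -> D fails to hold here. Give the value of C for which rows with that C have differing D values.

C=B24: rows 1, 5 → D = 416, 416 ✓
C=B18: rows 2, 3 → D = 423, 423 ✓
C=B42: rows 4, 8 → D = 417, 417 ✓
C=B45: rows 6, 11 → D = 409, 409 ✓
C=B95: rows 7, 10 → D takes values {426, 414} — violation
C=B97: row 9 → D = 426 ✓
The only C value with inconsistent D is C=B95.

B95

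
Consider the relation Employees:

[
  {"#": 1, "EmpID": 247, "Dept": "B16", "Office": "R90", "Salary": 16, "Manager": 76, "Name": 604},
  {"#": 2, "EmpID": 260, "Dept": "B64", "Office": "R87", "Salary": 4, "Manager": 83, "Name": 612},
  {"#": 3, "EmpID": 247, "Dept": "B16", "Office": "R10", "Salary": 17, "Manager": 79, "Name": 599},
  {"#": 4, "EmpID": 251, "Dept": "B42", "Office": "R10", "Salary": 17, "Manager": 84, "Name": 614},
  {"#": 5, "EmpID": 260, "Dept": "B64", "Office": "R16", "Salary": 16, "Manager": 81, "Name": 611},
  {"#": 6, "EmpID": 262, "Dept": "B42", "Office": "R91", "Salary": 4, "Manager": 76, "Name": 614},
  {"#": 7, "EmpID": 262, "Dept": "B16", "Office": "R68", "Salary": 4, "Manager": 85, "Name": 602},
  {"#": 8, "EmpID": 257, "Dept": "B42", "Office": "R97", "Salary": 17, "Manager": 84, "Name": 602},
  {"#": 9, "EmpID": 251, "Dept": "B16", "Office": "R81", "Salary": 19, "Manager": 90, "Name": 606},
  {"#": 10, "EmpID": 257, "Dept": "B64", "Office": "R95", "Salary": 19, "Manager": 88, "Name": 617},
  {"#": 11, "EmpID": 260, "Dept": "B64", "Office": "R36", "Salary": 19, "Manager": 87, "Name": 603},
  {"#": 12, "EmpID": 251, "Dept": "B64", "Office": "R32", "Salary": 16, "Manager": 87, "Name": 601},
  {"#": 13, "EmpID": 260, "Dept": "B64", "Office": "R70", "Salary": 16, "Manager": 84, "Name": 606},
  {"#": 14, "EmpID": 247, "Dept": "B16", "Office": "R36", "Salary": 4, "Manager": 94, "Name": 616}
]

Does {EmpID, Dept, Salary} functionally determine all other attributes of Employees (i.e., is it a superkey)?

Rows 5 and 13 have the same {EmpID, Dept, Salary} value (EmpID=260, Dept=B64, Salary=16) but are distinct tuples, so {EmpID, Dept, Salary} does not determine every attribute — not a superkey.

No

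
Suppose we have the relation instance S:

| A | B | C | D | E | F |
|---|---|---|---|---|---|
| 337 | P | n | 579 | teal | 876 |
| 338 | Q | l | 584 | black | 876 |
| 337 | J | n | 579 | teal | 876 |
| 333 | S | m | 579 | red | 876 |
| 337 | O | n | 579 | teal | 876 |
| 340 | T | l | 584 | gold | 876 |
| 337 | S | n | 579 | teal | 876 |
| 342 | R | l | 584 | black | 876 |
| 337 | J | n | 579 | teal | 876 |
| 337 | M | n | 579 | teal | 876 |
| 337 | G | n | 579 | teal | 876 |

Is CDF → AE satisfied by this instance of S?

No

(C=n, D=579, F=876): 7 rows → {A,E} = (337, teal), (337, teal), (337, teal), (337, teal), (337, teal), (337, teal), (337, teal) ✓
(C=l, D=584, F=876): 3 rows → {A,E} takes values {(338, black), (340, gold), (342, black)} — violation
(C=m, D=579, F=876): 1 row → {A,E} = (333, red) ✓
Two rows agree on CDF but differ on AE, so CDF → AE does not hold.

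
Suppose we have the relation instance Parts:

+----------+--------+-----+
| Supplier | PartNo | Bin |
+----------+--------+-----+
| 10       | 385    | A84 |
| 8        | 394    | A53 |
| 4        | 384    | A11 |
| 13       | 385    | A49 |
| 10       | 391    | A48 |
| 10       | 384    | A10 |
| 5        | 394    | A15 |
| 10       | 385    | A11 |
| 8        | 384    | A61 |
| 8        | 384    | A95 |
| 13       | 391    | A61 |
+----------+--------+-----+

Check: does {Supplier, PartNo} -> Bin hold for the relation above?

(Supplier=10, PartNo=385): 2 rows → Bin takes values {A84, A11} — violation
(Supplier=8, PartNo=394): 1 row → Bin = A53 ✓
(Supplier=4, PartNo=384): 1 row → Bin = A11 ✓
(Supplier=13, PartNo=385): 1 row → Bin = A49 ✓
(Supplier=10, PartNo=391): 1 row → Bin = A48 ✓
(Supplier=10, PartNo=384): 1 row → Bin = A10 ✓
(Supplier=5, PartNo=394): 1 row → Bin = A15 ✓
(Supplier=8, PartNo=384): 2 rows → Bin takes values {A61, A95} — violation
(Supplier=13, PartNo=391): 1 row → Bin = A61 ✓
Two rows agree on {Supplier, PartNo} but differ on Bin, so {Supplier, PartNo} -> Bin does not hold.

No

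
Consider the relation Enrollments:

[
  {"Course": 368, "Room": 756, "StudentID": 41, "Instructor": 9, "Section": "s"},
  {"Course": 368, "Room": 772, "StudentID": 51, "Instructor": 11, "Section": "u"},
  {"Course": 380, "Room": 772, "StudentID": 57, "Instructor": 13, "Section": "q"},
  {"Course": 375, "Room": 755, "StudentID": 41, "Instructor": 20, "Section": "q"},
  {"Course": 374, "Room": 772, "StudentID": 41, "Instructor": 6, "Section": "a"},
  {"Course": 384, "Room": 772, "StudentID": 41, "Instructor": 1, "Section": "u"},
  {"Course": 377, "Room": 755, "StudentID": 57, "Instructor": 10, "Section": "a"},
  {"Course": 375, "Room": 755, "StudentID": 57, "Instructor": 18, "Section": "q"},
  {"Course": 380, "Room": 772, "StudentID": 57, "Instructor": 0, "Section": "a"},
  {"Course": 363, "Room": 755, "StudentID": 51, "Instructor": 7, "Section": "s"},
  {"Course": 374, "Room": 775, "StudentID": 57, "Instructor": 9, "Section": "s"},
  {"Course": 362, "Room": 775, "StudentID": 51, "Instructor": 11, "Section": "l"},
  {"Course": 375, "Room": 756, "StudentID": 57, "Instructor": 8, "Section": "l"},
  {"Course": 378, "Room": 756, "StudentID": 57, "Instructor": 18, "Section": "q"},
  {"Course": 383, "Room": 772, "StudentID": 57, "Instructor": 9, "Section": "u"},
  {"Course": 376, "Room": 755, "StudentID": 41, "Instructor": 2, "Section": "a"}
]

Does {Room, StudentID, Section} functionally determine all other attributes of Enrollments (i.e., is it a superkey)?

All 16 rows have distinct {Room, StudentID, Section} values, so {Room, StudentID, Section} → (all attributes) holds and {Room, StudentID, Section} is a superkey.

Yes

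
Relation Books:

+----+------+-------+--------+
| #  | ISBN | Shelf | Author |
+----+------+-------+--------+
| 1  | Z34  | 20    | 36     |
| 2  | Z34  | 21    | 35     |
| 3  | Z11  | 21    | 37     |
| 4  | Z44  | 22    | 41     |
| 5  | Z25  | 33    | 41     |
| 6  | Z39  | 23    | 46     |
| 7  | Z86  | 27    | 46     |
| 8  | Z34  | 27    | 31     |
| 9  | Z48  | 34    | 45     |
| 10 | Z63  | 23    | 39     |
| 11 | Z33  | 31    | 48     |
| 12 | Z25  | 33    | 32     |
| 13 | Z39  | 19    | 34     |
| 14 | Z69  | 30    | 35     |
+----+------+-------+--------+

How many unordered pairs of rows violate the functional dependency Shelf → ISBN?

3

Shelf=21: violating pairs (2,3) — 1 pair.
Shelf=33: all 2 rows agree on ISBN — 0 pairs.
Shelf=23: violating pairs (6,10) — 1 pair.
Shelf=27: violating pairs (7,8) — 1 pair.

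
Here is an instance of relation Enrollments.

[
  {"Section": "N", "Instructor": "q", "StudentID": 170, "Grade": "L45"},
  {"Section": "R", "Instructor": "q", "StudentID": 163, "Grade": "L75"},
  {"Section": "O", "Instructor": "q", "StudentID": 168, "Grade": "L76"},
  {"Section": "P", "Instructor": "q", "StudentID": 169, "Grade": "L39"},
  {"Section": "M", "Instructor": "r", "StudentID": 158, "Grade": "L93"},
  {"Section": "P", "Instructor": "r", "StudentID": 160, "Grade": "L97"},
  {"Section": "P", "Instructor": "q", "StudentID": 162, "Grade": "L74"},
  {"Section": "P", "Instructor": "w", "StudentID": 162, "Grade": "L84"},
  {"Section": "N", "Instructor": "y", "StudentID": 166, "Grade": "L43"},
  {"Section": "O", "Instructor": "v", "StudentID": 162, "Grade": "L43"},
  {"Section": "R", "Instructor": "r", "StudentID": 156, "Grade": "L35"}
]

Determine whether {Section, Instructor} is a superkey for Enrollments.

No

Two distinct rows share (Section=P, Instructor=q), so {Section, Instructor} does not determine every attribute — not a superkey.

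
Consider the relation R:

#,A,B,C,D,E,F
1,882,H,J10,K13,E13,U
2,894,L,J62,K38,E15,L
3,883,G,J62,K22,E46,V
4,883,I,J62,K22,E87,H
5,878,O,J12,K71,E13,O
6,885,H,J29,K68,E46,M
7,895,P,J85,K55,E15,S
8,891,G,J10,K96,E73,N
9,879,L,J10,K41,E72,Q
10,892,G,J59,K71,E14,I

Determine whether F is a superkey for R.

Yes

All 10 rows have distinct F values, so F → (all attributes) holds and F is a superkey.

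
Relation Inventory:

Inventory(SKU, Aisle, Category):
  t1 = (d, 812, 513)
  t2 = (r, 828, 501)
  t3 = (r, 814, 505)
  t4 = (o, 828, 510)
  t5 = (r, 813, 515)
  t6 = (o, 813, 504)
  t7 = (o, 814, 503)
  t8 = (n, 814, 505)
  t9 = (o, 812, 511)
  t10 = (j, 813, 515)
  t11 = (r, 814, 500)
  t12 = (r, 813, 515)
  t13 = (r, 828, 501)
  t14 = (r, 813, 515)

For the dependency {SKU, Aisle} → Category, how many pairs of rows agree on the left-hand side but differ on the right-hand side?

1

(SKU=r, Aisle=828): all 2 rows agree on Category — 0 pairs.
(SKU=r, Aisle=814): violating pairs (3,11) — 1 pair.
(SKU=r, Aisle=813): all 3 rows agree on Category — 0 pairs.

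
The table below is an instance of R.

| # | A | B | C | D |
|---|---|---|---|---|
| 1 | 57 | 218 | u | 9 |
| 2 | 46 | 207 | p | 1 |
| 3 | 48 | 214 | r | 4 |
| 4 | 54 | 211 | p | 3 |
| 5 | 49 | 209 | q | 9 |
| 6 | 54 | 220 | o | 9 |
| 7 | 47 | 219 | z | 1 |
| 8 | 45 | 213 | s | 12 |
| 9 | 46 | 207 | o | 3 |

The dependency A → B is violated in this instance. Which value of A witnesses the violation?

A=57: row 1 → B = 218 ✓
A=46: rows 2, 9 → B = 207, 207 ✓
A=48: row 3 → B = 214 ✓
A=54: rows 4, 6 → B takes values {211, 220} — violation
A=49: row 5 → B = 209 ✓
A=47: row 7 → B = 219 ✓
A=45: row 8 → B = 213 ✓
The only A value with inconsistent B is A=54.

54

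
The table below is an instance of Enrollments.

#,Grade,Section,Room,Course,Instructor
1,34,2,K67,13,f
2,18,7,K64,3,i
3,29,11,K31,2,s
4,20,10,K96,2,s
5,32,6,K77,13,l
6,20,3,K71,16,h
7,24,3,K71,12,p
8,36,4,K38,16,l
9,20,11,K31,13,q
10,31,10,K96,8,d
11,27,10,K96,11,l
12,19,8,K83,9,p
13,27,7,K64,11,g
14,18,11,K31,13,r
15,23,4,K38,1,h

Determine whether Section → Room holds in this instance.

Section=2: row 1 → Room = K67 ✓
Section=7: rows 2, 13 → Room = K64, K64 ✓
Section=11: rows 3, 9, 14 → Room = K31, K31, K31 ✓
Section=10: rows 4, 10, 11 → Room = K96, K96, K96 ✓
Section=6: row 5 → Room = K77 ✓
Section=3: rows 6, 7 → Room = K71, K71 ✓
Section=4: rows 8, 15 → Room = K38, K38 ✓
Section=8: row 12 → Room = K83 ✓
Every Section value is associated with a single Room value, so Section → Room holds.

Yes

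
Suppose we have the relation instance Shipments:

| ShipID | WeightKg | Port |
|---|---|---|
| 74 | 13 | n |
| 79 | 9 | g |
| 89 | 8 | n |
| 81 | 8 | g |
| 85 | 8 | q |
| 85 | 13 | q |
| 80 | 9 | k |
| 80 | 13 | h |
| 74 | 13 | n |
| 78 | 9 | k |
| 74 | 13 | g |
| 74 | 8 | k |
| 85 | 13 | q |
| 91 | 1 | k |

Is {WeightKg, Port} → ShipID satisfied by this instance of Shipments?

(WeightKg=13, Port=n): 2 rows → ShipID = 74, 74 ✓
(WeightKg=9, Port=g): 1 row → ShipID = 79 ✓
(WeightKg=8, Port=n): 1 row → ShipID = 89 ✓
(WeightKg=8, Port=g): 1 row → ShipID = 81 ✓
(WeightKg=8, Port=q): 1 row → ShipID = 85 ✓
(WeightKg=13, Port=q): 2 rows → ShipID = 85, 85 ✓
(WeightKg=9, Port=k): 2 rows → ShipID takes values {80, 78} — violation
(WeightKg=13, Port=h): 1 row → ShipID = 80 ✓
(WeightKg=13, Port=g): 1 row → ShipID = 74 ✓
(WeightKg=8, Port=k): 1 row → ShipID = 74 ✓
(WeightKg=1, Port=k): 1 row → ShipID = 91 ✓
Two rows agree on {WeightKg, Port} but differ on ShipID, so {WeightKg, Port} → ShipID does not hold.

No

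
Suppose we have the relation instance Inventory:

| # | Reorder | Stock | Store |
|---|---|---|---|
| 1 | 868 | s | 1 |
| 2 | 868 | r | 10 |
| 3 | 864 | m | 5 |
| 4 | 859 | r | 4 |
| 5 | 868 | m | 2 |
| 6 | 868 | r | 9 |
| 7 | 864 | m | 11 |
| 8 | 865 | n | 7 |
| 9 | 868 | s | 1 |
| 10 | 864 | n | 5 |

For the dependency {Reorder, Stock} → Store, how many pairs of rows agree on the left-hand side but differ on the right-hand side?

(Reorder=868, Stock=s): all 2 rows agree on Store — 0 pairs.
(Reorder=868, Stock=r): violating pairs (2,6) — 1 pair.
(Reorder=864, Stock=m): violating pairs (3,7) — 1 pair.

2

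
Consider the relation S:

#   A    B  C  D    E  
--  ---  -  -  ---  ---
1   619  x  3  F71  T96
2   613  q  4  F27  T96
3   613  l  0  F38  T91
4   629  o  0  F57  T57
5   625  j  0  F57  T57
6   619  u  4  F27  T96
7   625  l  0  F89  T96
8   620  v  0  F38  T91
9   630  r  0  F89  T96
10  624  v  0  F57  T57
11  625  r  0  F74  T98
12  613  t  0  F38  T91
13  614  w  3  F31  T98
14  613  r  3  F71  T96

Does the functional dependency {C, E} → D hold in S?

(C=3, E=T96): rows 1, 14 → D = F71, F71 ✓
(C=4, E=T96): rows 2, 6 → D = F27, F27 ✓
(C=0, E=T91): rows 3, 8, 12 → D = F38, F38, F38 ✓
(C=0, E=T57): rows 4, 5, 10 → D = F57, F57, F57 ✓
(C=0, E=T96): rows 7, 9 → D = F89, F89 ✓
(C=0, E=T98): row 11 → D = F74 ✓
(C=3, E=T98): row 13 → D = F31 ✓
Every {C, E} value is associated with a single D value, so {C, E} → D holds.

Yes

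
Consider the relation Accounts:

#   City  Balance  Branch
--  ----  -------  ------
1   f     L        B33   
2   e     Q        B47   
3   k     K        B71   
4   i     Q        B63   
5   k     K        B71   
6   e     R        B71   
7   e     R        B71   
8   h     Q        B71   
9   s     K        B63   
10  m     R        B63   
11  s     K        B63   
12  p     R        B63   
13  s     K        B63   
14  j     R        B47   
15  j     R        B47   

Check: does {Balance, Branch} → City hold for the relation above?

(Balance=L, Branch=B33): row 1 → City = f ✓
(Balance=Q, Branch=B47): row 2 → City = e ✓
(Balance=K, Branch=B71): rows 3, 5 → City = k, k ✓
(Balance=Q, Branch=B63): row 4 → City = i ✓
(Balance=R, Branch=B71): rows 6, 7 → City = e, e ✓
(Balance=Q, Branch=B71): row 8 → City = h ✓
(Balance=K, Branch=B63): rows 9, 11, 13 → City = s, s, s ✓
(Balance=R, Branch=B63): rows 10, 12 → City takes values {m, p} — violation
(Balance=R, Branch=B47): rows 14, 15 → City = j, j ✓
Two rows agree on {Balance, Branch} but differ on City, so {Balance, Branch} → City does not hold.

No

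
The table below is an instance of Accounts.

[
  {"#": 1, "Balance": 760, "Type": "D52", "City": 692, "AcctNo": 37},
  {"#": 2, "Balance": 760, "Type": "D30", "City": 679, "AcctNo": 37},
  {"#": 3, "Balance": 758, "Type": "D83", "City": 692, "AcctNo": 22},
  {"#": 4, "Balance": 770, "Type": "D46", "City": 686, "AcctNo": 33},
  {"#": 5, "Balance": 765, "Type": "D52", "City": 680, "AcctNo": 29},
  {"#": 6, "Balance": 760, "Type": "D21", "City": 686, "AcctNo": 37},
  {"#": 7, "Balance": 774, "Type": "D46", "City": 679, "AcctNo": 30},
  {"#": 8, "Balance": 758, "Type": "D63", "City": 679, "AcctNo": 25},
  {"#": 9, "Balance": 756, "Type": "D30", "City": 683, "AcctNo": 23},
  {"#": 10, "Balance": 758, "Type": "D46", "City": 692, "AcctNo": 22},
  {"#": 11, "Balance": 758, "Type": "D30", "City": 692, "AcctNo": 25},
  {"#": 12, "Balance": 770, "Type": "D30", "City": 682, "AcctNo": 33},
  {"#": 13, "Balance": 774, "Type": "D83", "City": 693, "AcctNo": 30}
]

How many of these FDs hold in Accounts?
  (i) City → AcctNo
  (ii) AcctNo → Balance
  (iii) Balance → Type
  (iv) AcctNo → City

(i) City → AcctNo: City=692: rows 1, 3, 10, 11 → AcctNo takes values {37, 22, 25} — violation; City=679: rows 2, 7, 8 → AcctNo takes values {37, 30, 25} — violation; City=686: rows 4, 6 → AcctNo takes values {33, 37} — violation — fails.
(ii) AcctNo → Balance: every LHS value maps to a single RHS value — holds.
(iii) Balance → Type: Balance=760: rows 1, 2, 6 → Type takes values {D52, D30, D21} — violation; Balance=758: rows 3, 8, 10, 11 → Type takes values {D83, D63, D46, D30} — violation; Balance=770: rows 4, 12 → Type takes values {D46, D30} — violation; Balance=774: rows 7, 13 → Type takes values {D46, D83} — violation — fails.
(iv) AcctNo → City: AcctNo=37: rows 1, 2, 6 → City takes values {692, 679, 686} — violation; AcctNo=33: rows 4, 12 → City takes values {686, 682} — violation; AcctNo=30: rows 7, 13 → City takes values {679, 693} — violation; AcctNo=25: rows 8, 11 → City takes values {679, 692} — violation — fails.
1 of the 4 dependencies holds.

1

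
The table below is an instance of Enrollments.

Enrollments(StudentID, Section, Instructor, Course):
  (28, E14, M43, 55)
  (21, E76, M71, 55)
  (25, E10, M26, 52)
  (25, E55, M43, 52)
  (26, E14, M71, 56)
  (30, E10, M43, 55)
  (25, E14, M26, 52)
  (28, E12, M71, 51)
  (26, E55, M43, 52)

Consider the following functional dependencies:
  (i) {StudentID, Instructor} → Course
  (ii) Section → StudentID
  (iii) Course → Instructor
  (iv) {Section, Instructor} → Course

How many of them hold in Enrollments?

2

(i) {StudentID, Instructor} → Course: every LHS value maps to a single RHS value — holds.
(ii) Section → StudentID: Section=E14: 3 rows → StudentID takes values {28, 26, 25} — violation; Section=E10: 2 rows → StudentID takes values {25, 30} — violation; Section=E55: 2 rows → StudentID takes values {25, 26} — violation — fails.
(iii) Course → Instructor: Course=55: 3 rows → Instructor takes values {M43, M71} — violation; Course=52: 4 rows → Instructor takes values {M26, M43} — violation — fails.
(iv) {Section, Instructor} → Course: every LHS value maps to a single RHS value — holds.
2 of the 4 dependencies hold.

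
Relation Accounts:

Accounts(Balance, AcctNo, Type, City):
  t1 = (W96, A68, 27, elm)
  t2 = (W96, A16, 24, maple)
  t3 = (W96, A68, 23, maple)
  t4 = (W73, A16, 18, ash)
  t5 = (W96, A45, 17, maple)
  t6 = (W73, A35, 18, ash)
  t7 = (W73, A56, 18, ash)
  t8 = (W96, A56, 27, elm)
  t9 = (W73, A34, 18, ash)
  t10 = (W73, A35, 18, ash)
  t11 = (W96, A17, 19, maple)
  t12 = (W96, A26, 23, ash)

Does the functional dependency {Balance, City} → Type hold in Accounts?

(Balance=W96, City=elm): rows 1, 8 → Type = 27, 27 ✓
(Balance=W96, City=maple): rows 2, 3, 5, 11 → Type takes values {24, 23, 17, 19} — violation
(Balance=W73, City=ash): rows 4, 6, 7, 9, 10 → Type = 18, 18, 18, 18, 18 ✓
(Balance=W96, City=ash): row 12 → Type = 23 ✓
Two rows agree on {Balance, City} but differ on Type, so {Balance, City} → Type does not hold.

No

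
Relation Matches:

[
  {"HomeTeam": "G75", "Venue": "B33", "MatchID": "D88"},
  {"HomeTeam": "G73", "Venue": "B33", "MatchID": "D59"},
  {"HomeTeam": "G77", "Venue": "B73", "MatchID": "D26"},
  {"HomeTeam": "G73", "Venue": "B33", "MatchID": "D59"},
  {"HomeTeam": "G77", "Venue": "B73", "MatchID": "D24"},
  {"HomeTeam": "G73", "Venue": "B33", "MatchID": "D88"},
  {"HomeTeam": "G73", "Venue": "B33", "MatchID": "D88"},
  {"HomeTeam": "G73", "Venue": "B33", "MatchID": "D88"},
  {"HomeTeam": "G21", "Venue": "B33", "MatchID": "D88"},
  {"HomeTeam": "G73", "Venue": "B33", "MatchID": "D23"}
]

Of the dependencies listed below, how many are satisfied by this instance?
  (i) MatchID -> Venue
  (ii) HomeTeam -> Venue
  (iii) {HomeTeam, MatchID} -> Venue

(i) MatchID -> Venue: every LHS value maps to a single RHS value — holds.
(ii) HomeTeam -> Venue: every LHS value maps to a single RHS value — holds.
(iii) {HomeTeam, MatchID} -> Venue: every LHS value maps to a single RHS value — holds.
3 of the 3 dependencies hold.

3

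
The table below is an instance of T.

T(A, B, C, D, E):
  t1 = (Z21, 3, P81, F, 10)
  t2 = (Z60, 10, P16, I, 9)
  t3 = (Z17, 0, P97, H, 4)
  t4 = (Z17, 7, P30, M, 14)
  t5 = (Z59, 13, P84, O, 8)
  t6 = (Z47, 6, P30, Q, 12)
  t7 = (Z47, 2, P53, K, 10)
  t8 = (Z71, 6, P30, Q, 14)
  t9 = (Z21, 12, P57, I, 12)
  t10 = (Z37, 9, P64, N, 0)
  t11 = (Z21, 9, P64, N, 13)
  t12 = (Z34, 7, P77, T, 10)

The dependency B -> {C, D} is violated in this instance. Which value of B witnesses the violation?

B=3: row 1 → {C,D} = (P81, F) ✓
B=10: row 2 → {C,D} = (P16, I) ✓
B=0: row 3 → {C,D} = (P97, H) ✓
B=7: rows 4, 12 → {C,D} takes values {(P30, M), (P77, T)} — violation
B=13: row 5 → {C,D} = (P84, O) ✓
B=6: rows 6, 8 → {C,D} = (P30, Q), (P30, Q) ✓
B=2: row 7 → {C,D} = (P53, K) ✓
B=12: row 9 → {C,D} = (P57, I) ✓
B=9: rows 10, 11 → {C,D} = (P64, N), (P64, N) ✓
The only B value with inconsistent RHS is B=7.

7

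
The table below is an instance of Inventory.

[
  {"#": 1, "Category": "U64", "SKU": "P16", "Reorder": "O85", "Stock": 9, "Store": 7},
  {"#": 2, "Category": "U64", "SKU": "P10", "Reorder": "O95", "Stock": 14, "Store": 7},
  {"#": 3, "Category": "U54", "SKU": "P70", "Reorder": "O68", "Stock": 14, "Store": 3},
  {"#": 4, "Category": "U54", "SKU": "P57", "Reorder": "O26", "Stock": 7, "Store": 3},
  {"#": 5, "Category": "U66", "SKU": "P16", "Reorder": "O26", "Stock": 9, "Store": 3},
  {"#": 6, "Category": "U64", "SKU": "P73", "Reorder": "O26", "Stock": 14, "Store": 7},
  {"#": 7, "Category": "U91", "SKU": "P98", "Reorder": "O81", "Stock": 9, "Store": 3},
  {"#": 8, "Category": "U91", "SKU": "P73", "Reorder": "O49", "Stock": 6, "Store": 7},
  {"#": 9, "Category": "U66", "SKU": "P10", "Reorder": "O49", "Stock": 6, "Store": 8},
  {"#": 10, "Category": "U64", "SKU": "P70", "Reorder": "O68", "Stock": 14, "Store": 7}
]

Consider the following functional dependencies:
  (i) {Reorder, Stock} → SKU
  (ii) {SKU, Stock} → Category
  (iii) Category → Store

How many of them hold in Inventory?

(i) {Reorder, Stock} → SKU: (Reorder=O49, Stock=6): rows 8, 9 → SKU takes values {P73, P10} — violation — fails.
(ii) {SKU, Stock} → Category: (SKU=P16, Stock=9): rows 1, 5 → Category takes values {U64, U66} — violation; (SKU=P70, Stock=14): rows 3, 10 → Category takes values {U54, U64} — violation — fails.
(iii) Category → Store: Category=U66: rows 5, 9 → Store takes values {3, 8} — violation; Category=U91: rows 7, 8 → Store takes values {3, 7} — violation — fails.
None of the 3 dependencies hold.

0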